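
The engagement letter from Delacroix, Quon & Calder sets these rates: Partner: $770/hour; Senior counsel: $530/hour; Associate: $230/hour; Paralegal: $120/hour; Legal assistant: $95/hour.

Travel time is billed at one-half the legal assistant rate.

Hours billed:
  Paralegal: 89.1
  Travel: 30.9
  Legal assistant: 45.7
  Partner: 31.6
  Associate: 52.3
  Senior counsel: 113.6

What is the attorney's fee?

Partner: 31.6 × $770 = $24,332.00
Senior counsel: 113.6 × $530 = $60,208.00
Associate: 52.3 × $230 = $12,029.00
Paralegal: 89.1 × $120 = $10,692.00
Legal assistant: 45.7 × $95 = $4,341.50
Subtotal: $24,332.00 + $60,208.00 + $12,029.00 + $10,692.00 + $4,341.50 = $111,602.50
Travel: 30.9 × ($95 ÷ 2) = 30.9 × $47.50 = $1,467.75
Total: $111,602.50 + $1,467.75 = $113,070.25

$113,070.25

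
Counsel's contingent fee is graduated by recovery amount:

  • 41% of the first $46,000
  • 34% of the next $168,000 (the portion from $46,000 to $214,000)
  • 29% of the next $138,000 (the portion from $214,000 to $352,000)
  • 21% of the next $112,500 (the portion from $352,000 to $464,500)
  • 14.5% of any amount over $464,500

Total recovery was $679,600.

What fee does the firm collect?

First $46,000 at 41% = $18,860.00
Next $168,000 at 34% = $57,120.00
Next $138,000 at 29% = $40,020.00
Next $112,500 at 21% = $23,625.00
Remaining $215,100 at 14.5% = $31,189.50
Fee: $18,860.00 + $57,120.00 + $40,020.00 + $23,625.00 + $31,189.50 = $170,814.50

$170,814.50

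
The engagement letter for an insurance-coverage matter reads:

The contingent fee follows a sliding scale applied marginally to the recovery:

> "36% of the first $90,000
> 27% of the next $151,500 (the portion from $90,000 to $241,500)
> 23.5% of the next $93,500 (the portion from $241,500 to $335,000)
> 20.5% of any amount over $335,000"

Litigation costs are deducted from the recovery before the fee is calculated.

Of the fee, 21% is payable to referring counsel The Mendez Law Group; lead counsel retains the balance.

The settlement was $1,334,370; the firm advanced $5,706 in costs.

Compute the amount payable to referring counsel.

Fee base (net of costs): $1,334,370 − $5,706 = $1,328,664
First $90,000 at 36% = $32,400.00
Next $151,500 at 27% = $40,905.00
Next $93,500 at 23.5% = $21,972.50
Remaining $993,664 at 20.5% = $203,701.12
Fee: $32,400.00 + $40,905.00 + $21,972.50 + $203,701.12 = $298,978.62
Referral share: 21% of $298,978.62 = $62,785.51; lead counsel retains $298,978.62 − $62,785.51 = $236,193.11.

$62,785.51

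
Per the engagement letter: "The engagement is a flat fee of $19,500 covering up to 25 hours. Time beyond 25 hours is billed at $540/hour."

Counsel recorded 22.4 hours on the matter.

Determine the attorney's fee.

22.4 hours is within the 25-hour scope; only the flat fee applies.

$19,500.00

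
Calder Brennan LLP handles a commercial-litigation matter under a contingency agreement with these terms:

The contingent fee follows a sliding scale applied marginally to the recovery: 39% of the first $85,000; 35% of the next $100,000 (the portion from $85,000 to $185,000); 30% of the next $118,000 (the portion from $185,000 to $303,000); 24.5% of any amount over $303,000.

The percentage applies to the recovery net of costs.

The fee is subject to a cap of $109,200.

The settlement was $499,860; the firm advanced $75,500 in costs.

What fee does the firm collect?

Fee base (net of costs): $499,860 − $75,500 = $424,360
First $85,000 at 39% = $33,150.00
Next $100,000 at 35% = $35,000.00
Next $118,000 at 30% = $35,400.00
Remaining $121,360 at 24.5% = $29,733.20
Fee: $33,150.00 + $35,000.00 + $35,400.00 + $29,733.20 = $133,283.20
$133,283.20 exceeds the $109,200 cap, so the fee is capped at $109,200.00.

$109,200.00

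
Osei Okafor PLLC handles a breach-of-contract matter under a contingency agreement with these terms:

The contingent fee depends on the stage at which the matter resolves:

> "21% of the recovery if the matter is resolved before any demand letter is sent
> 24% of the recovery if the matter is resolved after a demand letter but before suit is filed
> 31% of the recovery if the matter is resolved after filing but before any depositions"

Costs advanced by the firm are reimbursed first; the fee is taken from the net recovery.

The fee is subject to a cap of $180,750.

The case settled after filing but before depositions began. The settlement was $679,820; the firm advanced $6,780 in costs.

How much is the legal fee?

$180,750.00

Fee base (net of costs): $679,820 − $6,780 = $673,040
The matter settled after filing but before depositions began, so the 31% rate applies.
$673,040 × 31% = $208,642.40
$208,642.40 exceeds the $180,750 cap, so the fee is capped at $180,750.00.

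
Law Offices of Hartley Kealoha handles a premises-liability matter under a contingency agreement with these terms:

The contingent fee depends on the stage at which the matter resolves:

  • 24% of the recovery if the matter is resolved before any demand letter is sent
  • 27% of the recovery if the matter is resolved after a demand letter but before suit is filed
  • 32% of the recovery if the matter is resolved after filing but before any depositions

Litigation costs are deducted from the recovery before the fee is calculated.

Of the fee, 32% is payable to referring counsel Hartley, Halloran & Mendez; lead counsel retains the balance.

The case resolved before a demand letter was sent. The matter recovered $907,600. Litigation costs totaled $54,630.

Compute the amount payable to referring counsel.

Fee base (net of costs): $907,600 − $54,630 = $852,970
The matter resolved before a demand letter was sent, so the 24% rate applies.
$852,970 × 24% = $204,712.80
Referral share: 32% of $204,712.80 = $65,508.10; lead counsel retains $204,712.80 − $65,508.10 = $139,204.70.

$65,508.10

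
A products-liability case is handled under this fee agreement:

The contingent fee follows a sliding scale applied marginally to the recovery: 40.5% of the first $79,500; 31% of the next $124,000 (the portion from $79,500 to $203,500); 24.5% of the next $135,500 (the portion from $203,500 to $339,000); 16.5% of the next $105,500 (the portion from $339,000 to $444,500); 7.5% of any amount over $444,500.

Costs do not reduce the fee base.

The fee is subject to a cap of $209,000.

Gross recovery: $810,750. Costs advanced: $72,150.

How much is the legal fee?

Fee base is the gross recovery, $810,750; costs are reimbursed separately.
First $79,500 at 40.5% = $32,197.50
Next $124,000 at 31% = $38,440.00
Next $135,500 at 24.5% = $33,197.50
Next $105,500 at 16.5% = $17,407.50
Remaining $366,250 at 7.5% = $27,468.75
Fee: $32,197.50 + $38,440.00 + $33,197.50 + $17,407.50 + $27,468.75 = $148,711.25
$148,711.25 is under the $209,000 cap.

$148,711.25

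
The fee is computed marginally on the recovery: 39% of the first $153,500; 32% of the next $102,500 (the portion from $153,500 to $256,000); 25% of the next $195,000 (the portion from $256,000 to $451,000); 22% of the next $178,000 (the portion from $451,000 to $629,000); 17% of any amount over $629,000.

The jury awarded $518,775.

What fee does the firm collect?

$156,325.50

First $153,500 at 39% = $59,865.00
Next $102,500 at 32% = $32,800.00
Next $195,000 at 25% = $48,750.00
Remaining $67,775 at 22% = $14,910.50
Fee: $59,865.00 + $32,800.00 + $48,750.00 + $14,910.50 = $156,325.50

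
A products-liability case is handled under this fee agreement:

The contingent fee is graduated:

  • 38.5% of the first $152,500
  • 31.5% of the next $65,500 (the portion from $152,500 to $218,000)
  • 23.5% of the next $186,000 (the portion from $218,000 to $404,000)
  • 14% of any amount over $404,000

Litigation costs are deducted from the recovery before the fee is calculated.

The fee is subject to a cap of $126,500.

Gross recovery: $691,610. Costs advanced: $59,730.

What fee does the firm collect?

$126,500.00

Fee base (net of costs): $691,610 − $59,730 = $631,880
First $152,500 at 38.5% = $58,712.50
Next $65,500 at 31.5% = $20,632.50
Next $186,000 at 23.5% = $43,710.00
Remaining $227,880 at 14% = $31,903.20
Fee: $58,712.50 + $20,632.50 + $43,710.00 + $31,903.20 = $154,958.20
$154,958.20 exceeds the $126,500 cap, so the fee is capped at $126,500.00.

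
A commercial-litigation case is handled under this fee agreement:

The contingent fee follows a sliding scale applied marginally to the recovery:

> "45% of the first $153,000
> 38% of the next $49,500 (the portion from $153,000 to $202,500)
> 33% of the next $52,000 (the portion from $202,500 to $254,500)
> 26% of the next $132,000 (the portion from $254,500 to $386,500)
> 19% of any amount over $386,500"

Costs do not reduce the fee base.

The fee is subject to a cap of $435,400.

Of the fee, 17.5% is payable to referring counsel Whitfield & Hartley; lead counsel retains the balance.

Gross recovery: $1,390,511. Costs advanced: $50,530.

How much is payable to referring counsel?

Fee base is the gross recovery, $1,390,511; costs are reimbursed separately.
First $153,000 at 45% = $68,850.00
Next $49,500 at 38% = $18,810.00
Next $52,000 at 33% = $17,160.00
Next $132,000 at 26% = $34,320.00
Remaining $1,004,011 at 19% = $190,762.09
Fee: $68,850.00 + $18,810.00 + $17,160.00 + $34,320.00 + $190,762.09 = $329,902.09
$329,902.09 is under the $435,400 cap.
Referral share: 17.5% of $329,902.09 = $57,732.87; lead counsel retains $329,902.09 − $57,732.87 = $272,169.22.

$57,732.87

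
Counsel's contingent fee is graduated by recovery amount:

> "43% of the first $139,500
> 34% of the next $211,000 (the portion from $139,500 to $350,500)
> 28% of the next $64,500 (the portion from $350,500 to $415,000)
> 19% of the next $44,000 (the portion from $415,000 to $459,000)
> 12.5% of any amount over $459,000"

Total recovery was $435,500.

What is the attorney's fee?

First $139,500 at 43% = $59,985.00
Next $211,000 at 34% = $71,740.00
Next $64,500 at 28% = $18,060.00
Remaining $20,500 at 19% = $3,895.00
Fee: $59,985.00 + $71,740.00 + $18,060.00 + $3,895.00 = $153,680.00

$153,680.00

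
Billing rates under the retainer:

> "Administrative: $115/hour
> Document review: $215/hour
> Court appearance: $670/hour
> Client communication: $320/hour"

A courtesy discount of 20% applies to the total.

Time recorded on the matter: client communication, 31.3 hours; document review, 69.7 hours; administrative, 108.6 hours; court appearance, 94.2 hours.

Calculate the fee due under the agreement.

$80,483.60

Administrative: 108.6 × $115 = $12,489.00
Document review: 69.7 × $215 = $14,985.50
Court appearance: 94.2 × $670 = $63,114.00
Client communication: 31.3 × $320 = $10,016.00
Subtotal: $100,604.50
Less 20% discount: −$20,120.90
Total: $100,604.50 − $20,120.90 = $80,483.60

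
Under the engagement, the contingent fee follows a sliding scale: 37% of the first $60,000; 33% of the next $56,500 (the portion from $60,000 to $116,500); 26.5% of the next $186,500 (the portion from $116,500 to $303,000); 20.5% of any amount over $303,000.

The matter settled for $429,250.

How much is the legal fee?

First $60,000 at 37% = $22,200.00
Next $56,500 at 33% = $18,645.00
Next $186,500 at 26.5% = $49,422.50
Remaining $126,250 at 20.5% = $25,881.25
Fee: $22,200.00 + $18,645.00 + $49,422.50 + $25,881.25 = $116,148.75

$116,148.75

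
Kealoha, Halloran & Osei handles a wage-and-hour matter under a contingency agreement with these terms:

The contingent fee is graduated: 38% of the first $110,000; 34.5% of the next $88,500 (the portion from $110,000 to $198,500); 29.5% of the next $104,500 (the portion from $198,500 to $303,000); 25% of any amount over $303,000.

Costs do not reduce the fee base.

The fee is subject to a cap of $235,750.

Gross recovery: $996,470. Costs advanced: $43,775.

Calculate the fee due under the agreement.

$235,750.00

Fee base is the gross recovery, $996,470; costs are reimbursed separately.
First $110,000 at 38% = $41,800.00
Next $88,500 at 34.5% = $30,532.50
Next $104,500 at 29.5% = $30,827.50
Remaining $693,470 at 25% = $173,367.50
Fee: $41,800.00 + $30,532.50 + $30,827.50 + $173,367.50 = $276,527.50
$276,527.50 exceeds the $235,750 cap, so the fee is capped at $235,750.00.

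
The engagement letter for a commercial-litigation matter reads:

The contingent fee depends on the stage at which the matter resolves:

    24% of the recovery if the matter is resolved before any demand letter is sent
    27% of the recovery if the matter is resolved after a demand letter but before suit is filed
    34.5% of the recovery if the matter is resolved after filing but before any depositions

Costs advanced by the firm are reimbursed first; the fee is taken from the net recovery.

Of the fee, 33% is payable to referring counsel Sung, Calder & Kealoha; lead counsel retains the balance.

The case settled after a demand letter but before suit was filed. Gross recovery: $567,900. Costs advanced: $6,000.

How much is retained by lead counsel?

$101,647.71

Fee base (net of costs): $567,900 − $6,000 = $561,900
The matter settled after a demand letter but before suit was filed, so the 27% rate applies.
$561,900 × 27% = $151,713.00
Referral share: 33% of $151,713.00 = $50,065.29; lead counsel retains $151,713.00 − $50,065.29 = $101,647.71.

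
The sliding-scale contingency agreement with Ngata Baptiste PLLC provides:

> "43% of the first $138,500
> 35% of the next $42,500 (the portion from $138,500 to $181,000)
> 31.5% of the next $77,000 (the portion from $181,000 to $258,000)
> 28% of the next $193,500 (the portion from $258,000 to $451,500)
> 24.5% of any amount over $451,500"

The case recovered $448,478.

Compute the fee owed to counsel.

$152,018.84

First $138,500 at 43% = $59,555.00
Next $42,500 at 35% = $14,875.00
Next $77,000 at 31.5% = $24,255.00
Remaining $190,478 at 28% = $53,333.84
Fee: $59,555.00 + $14,875.00 + $24,255.00 + $53,333.84 = $152,018.84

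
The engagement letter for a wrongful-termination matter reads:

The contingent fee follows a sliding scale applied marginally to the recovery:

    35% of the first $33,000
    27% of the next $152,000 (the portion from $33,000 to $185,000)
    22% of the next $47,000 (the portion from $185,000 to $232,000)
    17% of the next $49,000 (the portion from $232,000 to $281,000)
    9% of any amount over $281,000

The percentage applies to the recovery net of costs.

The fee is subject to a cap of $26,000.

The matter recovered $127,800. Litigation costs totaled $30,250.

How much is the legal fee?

Fee base (net of costs): $127,800 − $30,250 = $97,550
First $33,000 at 35% = $11,550.00
Remaining $64,550 at 27% = $17,428.50
Fee: $11,550.00 + $17,428.50 = $28,978.50
$28,978.50 exceeds the $26,000 cap, so the fee is capped at $26,000.00.

$26,000.00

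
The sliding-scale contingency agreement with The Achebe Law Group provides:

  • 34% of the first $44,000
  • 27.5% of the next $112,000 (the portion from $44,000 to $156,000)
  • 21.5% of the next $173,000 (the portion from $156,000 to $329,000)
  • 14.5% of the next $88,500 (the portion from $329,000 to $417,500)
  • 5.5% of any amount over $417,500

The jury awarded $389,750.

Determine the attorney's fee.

First $44,000 at 34% = $14,960.00
Next $112,000 at 27.5% = $30,800.00
Next $173,000 at 21.5% = $37,195.00
Remaining $60,750 at 14.5% = $8,808.75
Fee: $14,960.00 + $30,800.00 + $37,195.00 + $8,808.75 = $91,763.75

$91,763.75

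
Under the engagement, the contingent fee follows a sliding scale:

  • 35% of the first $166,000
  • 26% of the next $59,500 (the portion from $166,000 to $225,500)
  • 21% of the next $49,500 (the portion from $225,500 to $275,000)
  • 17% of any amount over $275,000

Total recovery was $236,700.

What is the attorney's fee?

First $166,000 at 35% = $58,100.00
Next $59,500 at 26% = $15,470.00
Remaining $11,200 at 21% = $2,352.00
Fee: $58,100.00 + $15,470.00 + $2,352.00 = $75,922.00

$75,922.00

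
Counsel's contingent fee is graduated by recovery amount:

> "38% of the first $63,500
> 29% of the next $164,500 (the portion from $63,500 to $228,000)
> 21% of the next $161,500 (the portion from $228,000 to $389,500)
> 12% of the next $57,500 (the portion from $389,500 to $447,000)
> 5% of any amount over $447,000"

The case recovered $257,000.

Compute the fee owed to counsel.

First $63,500 at 38% = $24,130.00
Next $164,500 at 29% = $47,705.00
Remaining $29,000 at 21% = $6,090.00
Fee: $24,130.00 + $47,705.00 + $6,090.00 = $77,925.00

$77,925.00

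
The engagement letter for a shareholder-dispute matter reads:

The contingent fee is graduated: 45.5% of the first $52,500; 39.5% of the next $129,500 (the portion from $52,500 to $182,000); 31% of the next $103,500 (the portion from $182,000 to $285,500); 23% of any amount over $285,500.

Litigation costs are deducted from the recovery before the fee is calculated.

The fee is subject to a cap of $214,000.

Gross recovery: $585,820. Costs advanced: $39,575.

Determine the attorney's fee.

Fee base (net of costs): $585,820 − $39,575 = $546,245
First $52,500 at 45.5% = $23,887.50
Next $129,500 at 39.5% = $51,152.50
Next $103,500 at 31% = $32,085.00
Remaining $260,745 at 23% = $59,971.35
Fee: $23,887.50 + $51,152.50 + $32,085.00 + $59,971.35 = $167,096.35
$167,096.35 is under the $214,000 cap.

$167,096.35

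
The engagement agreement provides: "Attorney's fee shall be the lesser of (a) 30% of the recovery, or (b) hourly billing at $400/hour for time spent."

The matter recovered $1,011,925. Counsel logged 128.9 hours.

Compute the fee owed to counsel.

(a) 30% of $1,011,925 = $303,577.50
(b) 128.9 × $400 = $51,560.00
The lesser is (b): $51,560.00.

$51,560.00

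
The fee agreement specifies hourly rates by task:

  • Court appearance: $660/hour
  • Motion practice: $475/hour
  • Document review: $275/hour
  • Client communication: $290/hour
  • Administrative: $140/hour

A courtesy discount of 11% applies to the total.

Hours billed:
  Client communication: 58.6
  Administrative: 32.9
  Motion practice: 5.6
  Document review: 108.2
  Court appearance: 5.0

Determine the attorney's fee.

$51,010.35

Court appearance: 5.0 × $660 = $3,300.00
Motion practice: 5.6 × $475 = $2,660.00
Document review: 108.2 × $275 = $29,755.00
Client communication: 58.6 × $290 = $16,994.00
Administrative: 32.9 × $140 = $4,606.00
Subtotal: $57,315.00
Less 11% discount: −$6,304.65
Total: $57,315.00 − $6,304.65 = $51,010.35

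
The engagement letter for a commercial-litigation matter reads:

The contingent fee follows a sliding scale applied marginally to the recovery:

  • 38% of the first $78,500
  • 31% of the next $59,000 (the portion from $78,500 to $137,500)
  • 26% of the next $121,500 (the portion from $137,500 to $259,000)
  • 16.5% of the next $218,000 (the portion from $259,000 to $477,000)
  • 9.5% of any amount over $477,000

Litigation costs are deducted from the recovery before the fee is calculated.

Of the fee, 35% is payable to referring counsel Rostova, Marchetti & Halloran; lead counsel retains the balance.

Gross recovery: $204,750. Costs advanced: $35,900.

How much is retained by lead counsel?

Fee base (net of costs): $204,750 − $35,900 = $168,850
First $78,500 at 38% = $29,830.00
Next $59,000 at 31% = $18,290.00
Remaining $31,350 at 26% = $8,151.00
Fee: $29,830.00 + $18,290.00 + $8,151.00 = $56,271.00
Referral share: 35% of $56,271.00 = $19,694.85; lead counsel retains $56,271.00 − $19,694.85 = $36,576.15.

$36,576.15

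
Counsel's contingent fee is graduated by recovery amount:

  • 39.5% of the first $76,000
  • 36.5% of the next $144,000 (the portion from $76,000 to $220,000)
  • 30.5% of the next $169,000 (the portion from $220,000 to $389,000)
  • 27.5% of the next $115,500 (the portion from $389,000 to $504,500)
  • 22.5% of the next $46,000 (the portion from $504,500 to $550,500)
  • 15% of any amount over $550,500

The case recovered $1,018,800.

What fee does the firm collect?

$246,482.50

First $76,000 at 39.5% = $30,020.00
Next $144,000 at 36.5% = $52,560.00
Next $169,000 at 30.5% = $51,545.00
Next $115,500 at 27.5% = $31,762.50
Next $46,000 at 22.5% = $10,350.00
Remaining $468,300 at 15% = $70,245.00
Fee: $30,020.00 + $52,560.00 + $51,545.00 + $31,762.50 + $10,350.00 + $70,245.00 = $246,482.50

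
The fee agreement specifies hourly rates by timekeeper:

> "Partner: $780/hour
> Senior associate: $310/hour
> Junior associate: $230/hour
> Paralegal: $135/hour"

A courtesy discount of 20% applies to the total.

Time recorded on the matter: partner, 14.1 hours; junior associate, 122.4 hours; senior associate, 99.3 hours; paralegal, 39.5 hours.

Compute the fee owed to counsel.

Partner: 14.1 × $780 = $10,998.00
Senior associate: 99.3 × $310 = $30,783.00
Junior associate: 122.4 × $230 = $28,152.00
Paralegal: 39.5 × $135 = $5,332.50
Subtotal: $75,265.50
Less 20% discount: −$15,053.10
Total: $75,265.50 − $15,053.10 = $60,212.40

$60,212.40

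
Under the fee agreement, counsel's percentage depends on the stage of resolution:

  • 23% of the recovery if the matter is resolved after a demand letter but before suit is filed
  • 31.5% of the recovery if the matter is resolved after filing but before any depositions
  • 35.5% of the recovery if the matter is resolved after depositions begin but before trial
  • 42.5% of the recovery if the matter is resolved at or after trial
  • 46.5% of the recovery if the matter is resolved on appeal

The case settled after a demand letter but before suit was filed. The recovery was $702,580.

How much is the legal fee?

$161,593.40

The matter settled after a demand letter but before suit was filed, so the 23% rate applies.
$702,580 × 23% = $161,593.40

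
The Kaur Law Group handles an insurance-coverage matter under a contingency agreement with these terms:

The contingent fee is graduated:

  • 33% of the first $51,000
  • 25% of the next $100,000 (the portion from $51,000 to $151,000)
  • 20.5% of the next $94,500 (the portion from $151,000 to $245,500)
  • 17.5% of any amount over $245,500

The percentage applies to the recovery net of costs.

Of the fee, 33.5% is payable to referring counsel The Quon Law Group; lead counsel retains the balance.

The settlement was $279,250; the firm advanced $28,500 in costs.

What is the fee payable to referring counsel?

Fee base (net of costs): $279,250 − $28,500 = $250,750
First $51,000 at 33% = $16,830.00
Next $100,000 at 25% = $25,000.00
Next $94,500 at 20.5% = $19,372.50
Remaining $5,250 at 17.5% = $918.75
Fee: $16,830.00 + $25,000.00 + $19,372.50 + $918.75 = $62,121.25
Referral share: 33.5% of $62,121.25 = $20,810.62; lead counsel retains $62,121.25 − $20,810.62 = $41,310.63.

$20,810.62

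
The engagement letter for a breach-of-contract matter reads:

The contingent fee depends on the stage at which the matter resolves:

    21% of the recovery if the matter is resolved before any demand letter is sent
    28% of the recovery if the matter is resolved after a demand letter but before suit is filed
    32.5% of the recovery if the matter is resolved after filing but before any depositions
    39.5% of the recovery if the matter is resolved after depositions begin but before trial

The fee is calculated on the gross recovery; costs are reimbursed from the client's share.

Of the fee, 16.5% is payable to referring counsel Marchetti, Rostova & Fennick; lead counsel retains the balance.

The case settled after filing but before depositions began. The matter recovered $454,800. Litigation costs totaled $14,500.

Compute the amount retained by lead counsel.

$123,421.35

Fee base is the gross recovery, $454,800; costs are reimbursed separately.
The matter settled after filing but before depositions began, so the 32.5% rate applies.
$454,800 × 32.5% = $147,810.00
Referral share: 16.5% of $147,810.00 = $24,388.65; lead counsel retains $147,810.00 − $24,388.65 = $123,421.35.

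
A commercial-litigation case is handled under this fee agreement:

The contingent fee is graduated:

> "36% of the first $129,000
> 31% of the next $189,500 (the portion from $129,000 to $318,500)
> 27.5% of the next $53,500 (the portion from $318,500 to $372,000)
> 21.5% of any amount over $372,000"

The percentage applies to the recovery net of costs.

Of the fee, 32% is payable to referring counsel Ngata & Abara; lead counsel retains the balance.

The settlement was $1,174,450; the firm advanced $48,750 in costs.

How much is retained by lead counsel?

Fee base (net of costs): $1,174,450 − $48,750 = $1,125,700
First $129,000 at 36% = $46,440.00
Next $189,500 at 31% = $58,745.00
Next $53,500 at 27.5% = $14,712.50
Remaining $753,700 at 21.5% = $162,045.50
Fee: $46,440.00 + $58,745.00 + $14,712.50 + $162,045.50 = $281,943.00
Referral share: 32% of $281,943.00 = $90,221.76; lead counsel retains $281,943.00 − $90,221.76 = $191,721.24.

$191,721.24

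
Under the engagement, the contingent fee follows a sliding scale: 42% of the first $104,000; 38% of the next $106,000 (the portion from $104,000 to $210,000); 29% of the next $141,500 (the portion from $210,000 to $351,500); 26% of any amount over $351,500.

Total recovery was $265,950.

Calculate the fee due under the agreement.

$100,185.50

First $104,000 at 42% = $43,680.00
Next $106,000 at 38% = $40,280.00
Remaining $55,950 at 29% = $16,225.50
Fee: $43,680.00 + $40,280.00 + $16,225.50 = $100,185.50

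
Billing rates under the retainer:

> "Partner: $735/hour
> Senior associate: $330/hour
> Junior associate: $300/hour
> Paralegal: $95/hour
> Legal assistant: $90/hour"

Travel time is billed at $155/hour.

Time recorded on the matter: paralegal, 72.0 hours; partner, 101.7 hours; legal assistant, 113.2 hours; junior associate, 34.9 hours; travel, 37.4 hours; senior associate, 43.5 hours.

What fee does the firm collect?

$122,399.50

Partner: 101.7 × $735 = $74,749.50
Senior associate: 43.5 × $330 = $14,355.00
Junior associate: 34.9 × $300 = $10,470.00
Paralegal: 72.0 × $95 = $6,840.00
Legal assistant: 113.2 × $90 = $10,188.00
Subtotal: $74,749.50 + $14,355.00 + $10,470.00 + $6,840.00 + $10,188.00 = $116,602.50
Travel: 37.4 × $155 = $5,797.00
Total: $116,602.50 + $5,797.00 = $122,399.50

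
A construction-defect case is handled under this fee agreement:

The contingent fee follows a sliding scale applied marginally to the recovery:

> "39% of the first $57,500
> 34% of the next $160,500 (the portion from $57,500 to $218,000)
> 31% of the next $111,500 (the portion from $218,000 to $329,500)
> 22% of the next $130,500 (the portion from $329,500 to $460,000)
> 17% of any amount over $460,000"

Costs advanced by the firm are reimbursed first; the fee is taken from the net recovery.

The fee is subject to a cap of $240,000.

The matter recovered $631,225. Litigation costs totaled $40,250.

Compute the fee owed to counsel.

Fee base (net of costs): $631,225 − $40,250 = $590,975
First $57,500 at 39% = $22,425.00
Next $160,500 at 34% = $54,570.00
Next $111,500 at 31% = $34,565.00
Next $130,500 at 22% = $28,710.00
Remaining $130,975 at 17% = $22,265.75
Fee: $22,425.00 + $54,570.00 + $34,565.00 + $28,710.00 + $22,265.75 = $162,535.75
$162,535.75 is under the $240,000 cap.

$162,535.75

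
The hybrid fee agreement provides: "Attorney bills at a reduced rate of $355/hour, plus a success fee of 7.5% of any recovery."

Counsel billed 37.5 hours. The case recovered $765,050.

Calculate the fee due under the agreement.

Hourly: 37.5 × $355 = $13,312.50
Success fee: 7.5% of $765,050 = $57,378.75
Total: $13,312.50 + $57,378.75 = $70,691.25

$70,691.25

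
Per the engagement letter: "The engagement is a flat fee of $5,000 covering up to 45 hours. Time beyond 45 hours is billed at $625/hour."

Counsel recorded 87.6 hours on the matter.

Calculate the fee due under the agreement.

Flat fee: $5,000.00
Excess hours: 87.6 − 45 = 42.6
Overrun: 42.6 × $625 = $26,625.00
Total: $5,000.00 + $26,625.00 = $31,625.00

$31,625.00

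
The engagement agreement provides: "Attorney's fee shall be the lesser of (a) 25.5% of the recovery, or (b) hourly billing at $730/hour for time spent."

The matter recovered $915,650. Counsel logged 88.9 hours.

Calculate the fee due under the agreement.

$64,897.00

(a) 25.5% of $915,650 = $233,490.75
(b) 88.9 × $730 = $64,897.00
The lesser is (b): $64,897.00.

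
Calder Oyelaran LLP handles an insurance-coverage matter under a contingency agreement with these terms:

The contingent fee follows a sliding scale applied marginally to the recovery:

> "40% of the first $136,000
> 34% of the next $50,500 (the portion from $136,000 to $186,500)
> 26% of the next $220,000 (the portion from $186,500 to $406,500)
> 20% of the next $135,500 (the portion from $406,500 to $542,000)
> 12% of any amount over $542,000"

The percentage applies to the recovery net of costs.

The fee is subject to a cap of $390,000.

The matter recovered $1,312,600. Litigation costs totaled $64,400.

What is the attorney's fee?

$240,614.00

Fee base (net of costs): $1,312,600 − $64,400 = $1,248,200
First $136,000 at 40% = $54,400.00
Next $50,500 at 34% = $17,170.00
Next $220,000 at 26% = $57,200.00
Next $135,500 at 20% = $27,100.00
Remaining $706,200 at 12% = $84,744.00
Fee: $54,400.00 + $17,170.00 + $57,200.00 + $27,100.00 + $84,744.00 = $240,614.00
$240,614.00 is under the $390,000 cap.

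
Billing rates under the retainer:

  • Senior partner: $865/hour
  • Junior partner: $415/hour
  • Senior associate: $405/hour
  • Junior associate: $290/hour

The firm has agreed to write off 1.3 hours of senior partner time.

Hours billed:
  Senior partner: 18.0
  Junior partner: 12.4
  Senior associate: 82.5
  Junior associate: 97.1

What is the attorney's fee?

Senior partner: 18.0 × $865 = $15,570.00
Junior partner: 12.4 × $415 = $5,146.00
Senior associate: 82.5 × $405 = $33,412.50
Junior associate: 97.1 × $290 = $28,159.00
Subtotal: $82,287.50
Write-off: 1.3 × $865 = $1,124.50
Total: $82,287.50 − $1,124.50 = $81,163.00

$81,163.00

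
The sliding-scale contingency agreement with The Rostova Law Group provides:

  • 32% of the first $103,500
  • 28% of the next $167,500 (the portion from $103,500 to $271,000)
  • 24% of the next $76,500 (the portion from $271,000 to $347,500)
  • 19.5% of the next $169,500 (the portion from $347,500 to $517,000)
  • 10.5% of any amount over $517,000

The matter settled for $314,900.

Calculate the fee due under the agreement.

$90,556.00

First $103,500 at 32% = $33,120.00
Next $167,500 at 28% = $46,900.00
Remaining $43,900 at 24% = $10,536.00
Fee: $33,120.00 + $46,900.00 + $10,536.00 = $90,556.00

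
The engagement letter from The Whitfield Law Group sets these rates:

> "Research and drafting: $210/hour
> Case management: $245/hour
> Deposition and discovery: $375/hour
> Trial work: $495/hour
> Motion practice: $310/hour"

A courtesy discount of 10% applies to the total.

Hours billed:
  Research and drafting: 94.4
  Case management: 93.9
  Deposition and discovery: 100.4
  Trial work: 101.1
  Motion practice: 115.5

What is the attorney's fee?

Research and drafting: 94.4 × $210 = $19,824.00
Case management: 93.9 × $245 = $23,005.50
Deposition and discovery: 100.4 × $375 = $37,650.00
Trial work: 101.1 × $495 = $50,044.50
Motion practice: 115.5 × $310 = $35,805.00
Subtotal: $166,329.00
Less 10% discount: −$16,632.90
Total: $166,329.00 − $16,632.90 = $149,696.10

$149,696.10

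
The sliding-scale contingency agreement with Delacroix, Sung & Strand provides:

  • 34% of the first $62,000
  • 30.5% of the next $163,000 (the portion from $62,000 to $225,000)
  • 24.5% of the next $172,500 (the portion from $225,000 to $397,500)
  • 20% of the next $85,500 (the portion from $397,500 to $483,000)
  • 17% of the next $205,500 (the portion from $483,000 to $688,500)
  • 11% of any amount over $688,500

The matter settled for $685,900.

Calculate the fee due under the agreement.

$164,650.50

First $62,000 at 34% = $21,080.00
Next $163,000 at 30.5% = $49,715.00
Next $172,500 at 24.5% = $42,262.50
Next $85,500 at 20% = $17,100.00
Remaining $202,900 at 17% = $34,493.00
Fee: $21,080.00 + $49,715.00 + $42,262.50 + $17,100.00 + $34,493.00 = $164,650.50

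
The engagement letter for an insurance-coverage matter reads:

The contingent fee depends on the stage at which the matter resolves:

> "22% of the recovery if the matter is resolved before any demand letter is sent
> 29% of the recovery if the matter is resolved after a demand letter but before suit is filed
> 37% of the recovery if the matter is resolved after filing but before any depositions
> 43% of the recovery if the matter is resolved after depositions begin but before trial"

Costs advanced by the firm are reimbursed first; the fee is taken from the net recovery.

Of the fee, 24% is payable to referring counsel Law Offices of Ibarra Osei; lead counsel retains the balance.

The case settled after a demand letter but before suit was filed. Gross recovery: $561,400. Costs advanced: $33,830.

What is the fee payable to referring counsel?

Fee base (net of costs): $561,400 − $33,830 = $527,570
The matter settled after a demand letter but before suit was filed, so the 29% rate applies.
$527,570 × 29% = $152,995.30
Referral share: 24% of $152,995.30 = $36,718.87; lead counsel retains $152,995.30 − $36,718.87 = $116,276.43.

$36,718.87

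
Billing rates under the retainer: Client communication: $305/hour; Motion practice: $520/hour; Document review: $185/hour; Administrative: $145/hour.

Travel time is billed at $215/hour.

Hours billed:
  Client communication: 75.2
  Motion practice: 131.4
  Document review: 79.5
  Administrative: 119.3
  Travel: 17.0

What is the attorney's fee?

Client communication: 75.2 × $305 = $22,936.00
Motion practice: 131.4 × $520 = $68,328.00
Document review: 79.5 × $185 = $14,707.50
Administrative: 119.3 × $145 = $17,298.50
Subtotal: $22,936.00 + $68,328.00 + $14,707.50 + $17,298.50 = $123,270.00
Travel: 17.0 × $215 = $3,655.00
Total: $123,270.00 + $3,655.00 = $126,925.00

$126,925.00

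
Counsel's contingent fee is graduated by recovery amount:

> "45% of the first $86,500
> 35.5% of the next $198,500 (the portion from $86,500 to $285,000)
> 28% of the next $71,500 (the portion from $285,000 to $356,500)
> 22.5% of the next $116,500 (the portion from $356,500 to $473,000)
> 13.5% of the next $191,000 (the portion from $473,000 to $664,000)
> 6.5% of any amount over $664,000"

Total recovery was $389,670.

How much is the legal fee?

First $86,500 at 45% = $38,925.00
Next $198,500 at 35.5% = $70,467.50
Next $71,500 at 28% = $20,020.00
Remaining $33,170 at 22.5% = $7,463.25
Fee: $38,925.00 + $70,467.50 + $20,020.00 + $7,463.25 = $136,875.75

$136,875.75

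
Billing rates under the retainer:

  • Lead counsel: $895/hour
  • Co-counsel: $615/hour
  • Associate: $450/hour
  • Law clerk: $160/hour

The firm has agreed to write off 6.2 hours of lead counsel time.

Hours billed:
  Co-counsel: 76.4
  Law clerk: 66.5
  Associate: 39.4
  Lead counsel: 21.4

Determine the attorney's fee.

Lead counsel: 21.4 × $895 = $19,153.00
Co-counsel: 76.4 × $615 = $46,986.00
Associate: 39.4 × $450 = $17,730.00
Law clerk: 66.5 × $160 = $10,640.00
Subtotal: $94,509.00
Write-off: 6.2 × $895 = $5,549.00
Total: $94,509.00 − $5,549.00 = $88,960.00

$88,960.00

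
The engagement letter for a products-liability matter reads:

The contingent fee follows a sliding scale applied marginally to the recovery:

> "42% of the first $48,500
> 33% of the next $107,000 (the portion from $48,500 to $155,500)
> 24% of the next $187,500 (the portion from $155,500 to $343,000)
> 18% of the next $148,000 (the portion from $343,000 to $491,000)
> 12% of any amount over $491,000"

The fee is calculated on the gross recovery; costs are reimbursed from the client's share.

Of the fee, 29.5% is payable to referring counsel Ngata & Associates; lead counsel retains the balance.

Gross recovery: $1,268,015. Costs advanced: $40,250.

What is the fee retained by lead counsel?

$155,496.07

Fee base is the gross recovery, $1,268,015; costs are reimbursed separately.
First $48,500 at 42% = $20,370.00
Next $107,000 at 33% = $35,310.00
Next $187,500 at 24% = $45,000.00
Next $148,000 at 18% = $26,640.00
Remaining $777,015 at 12% = $93,241.80
Fee: $20,370.00 + $35,310.00 + $45,000.00 + $26,640.00 + $93,241.80 = $220,561.80
Referral share: 29.5% of $220,561.80 = $65,065.73; lead counsel retains $220,561.80 − $65,065.73 = $155,496.07.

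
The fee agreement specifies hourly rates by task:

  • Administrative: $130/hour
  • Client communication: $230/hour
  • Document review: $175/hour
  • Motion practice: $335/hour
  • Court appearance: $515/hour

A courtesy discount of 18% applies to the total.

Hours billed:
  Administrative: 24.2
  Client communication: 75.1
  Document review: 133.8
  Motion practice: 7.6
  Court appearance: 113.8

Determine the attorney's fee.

$86,089.34

Administrative: 24.2 × $130 = $3,146.00
Client communication: 75.1 × $230 = $17,273.00
Document review: 133.8 × $175 = $23,415.00
Motion practice: 7.6 × $335 = $2,546.00
Court appearance: 113.8 × $515 = $58,607.00
Subtotal: $104,987.00
Less 18% discount: −$18,897.66
Total: $104,987.00 − $18,897.66 = $86,089.34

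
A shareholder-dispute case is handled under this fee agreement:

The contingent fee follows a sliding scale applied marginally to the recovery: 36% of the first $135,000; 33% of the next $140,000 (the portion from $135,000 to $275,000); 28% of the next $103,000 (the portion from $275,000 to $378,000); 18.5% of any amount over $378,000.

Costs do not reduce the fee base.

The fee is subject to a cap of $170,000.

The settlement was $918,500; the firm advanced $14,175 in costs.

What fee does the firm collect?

$170,000.00

Fee base is the gross recovery, $918,500; costs are reimbursed separately.
First $135,000 at 36% = $48,600.00
Next $140,000 at 33% = $46,200.00
Next $103,000 at 28% = $28,840.00
Remaining $540,500 at 18.5% = $99,992.50
Fee: $48,600.00 + $46,200.00 + $28,840.00 + $99,992.50 = $223,632.50
$223,632.50 exceeds the $170,000 cap, so the fee is capped at $170,000.00.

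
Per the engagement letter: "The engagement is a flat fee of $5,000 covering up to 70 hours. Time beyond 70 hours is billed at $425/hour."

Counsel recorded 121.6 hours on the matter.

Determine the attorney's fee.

$26,930.00

Flat fee: $5,000.00
Excess hours: 121.6 − 70 = 51.6
Overrun: 51.6 × $425 = $21,930.00
Total: $5,000.00 + $21,930.00 = $26,930.00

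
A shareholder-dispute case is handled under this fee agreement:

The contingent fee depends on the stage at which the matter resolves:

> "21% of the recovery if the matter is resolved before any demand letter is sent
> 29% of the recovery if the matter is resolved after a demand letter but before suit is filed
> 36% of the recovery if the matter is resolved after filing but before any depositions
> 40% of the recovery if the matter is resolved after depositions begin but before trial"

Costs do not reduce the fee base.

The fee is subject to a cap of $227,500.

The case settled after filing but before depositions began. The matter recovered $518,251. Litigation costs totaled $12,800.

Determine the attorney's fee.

Fee base is the gross recovery, $518,251; costs are reimbursed separately.
The matter settled after filing but before depositions began, so the 36% rate applies.
$518,251 × 36% = $186,570.36
$186,570.36 is under the $227,500 cap.

$186,570.36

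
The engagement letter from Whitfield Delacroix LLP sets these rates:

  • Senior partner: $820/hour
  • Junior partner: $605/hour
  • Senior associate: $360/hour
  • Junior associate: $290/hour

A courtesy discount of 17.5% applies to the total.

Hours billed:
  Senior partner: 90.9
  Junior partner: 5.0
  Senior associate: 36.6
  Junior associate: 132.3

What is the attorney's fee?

$106,512.45

Senior partner: 90.9 × $820 = $74,538.00
Junior partner: 5.0 × $605 = $3,025.00
Senior associate: 36.6 × $360 = $13,176.00
Junior associate: 132.3 × $290 = $38,367.00
Subtotal: $129,106.00
Less 17.5% discount: −$22,593.55
Total: $129,106.00 − $22,593.55 = $106,512.45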